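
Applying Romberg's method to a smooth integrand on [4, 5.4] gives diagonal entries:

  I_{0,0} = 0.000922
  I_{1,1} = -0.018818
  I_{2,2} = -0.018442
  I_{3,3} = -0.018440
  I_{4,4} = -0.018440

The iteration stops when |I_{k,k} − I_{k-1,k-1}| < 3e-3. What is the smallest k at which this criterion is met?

|I_{1,1} − I_{0,0}| = 0.019740 ≥ 3e-3
|I_{2,2} − I_{1,1}| = 0.000376 < 3e-3

k = 2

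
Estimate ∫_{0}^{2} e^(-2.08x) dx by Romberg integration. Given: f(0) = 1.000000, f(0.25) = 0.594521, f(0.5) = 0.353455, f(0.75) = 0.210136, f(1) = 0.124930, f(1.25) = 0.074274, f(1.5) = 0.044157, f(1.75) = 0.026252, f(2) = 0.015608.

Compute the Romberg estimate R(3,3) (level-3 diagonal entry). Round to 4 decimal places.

R(0,0) (trapezoid, 1 panel, h=2.0000): 1.015608
R(1,0) (trapezoid, 2 panels, h=1.0000): 0.632734
R(2,0) (trapezoid, 4 panels, h=0.5000): 0.515173
R(3,0) (trapezoid, 8 panels, h=0.2500): 0.483882
R(1,1) = 0.632734 + (0.632734 − 1.015608)/3 = 0.505109
R(2,1) = 0.515173 + (0.515173 − 0.632734)/3 = 0.475986
R(3,1) = 0.483882 + (0.483882 − 0.515173)/3 = 0.473452
R(2,2) = 0.475986 + (0.475986 − 0.505109)/15 = 0.474044
R(3,2) = 0.473452 + (0.473452 − 0.475986)/15 = 0.473283
R(3,3) = 0.473283 + (0.473283 − 0.474044)/63 = 0.473271

0.4733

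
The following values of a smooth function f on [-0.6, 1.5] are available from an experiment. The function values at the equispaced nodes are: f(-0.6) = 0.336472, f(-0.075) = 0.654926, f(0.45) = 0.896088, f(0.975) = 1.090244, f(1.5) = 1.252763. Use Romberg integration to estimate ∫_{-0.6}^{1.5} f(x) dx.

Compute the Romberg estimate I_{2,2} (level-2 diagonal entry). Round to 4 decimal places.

1.8135

I_{0,0} (trapezoid, 1 panel, h=2.1000): 1.668697
I_{1,0} (trapezoid, 2 panels, h=1.0500): 1.775241
I_{2,0} (trapezoid, 4 panels, h=0.5250): 1.803835
I_{1,1} = 1.775241 + (1.775241 − 1.668697)/3 = 1.810756
I_{2,1} = 1.803835 + (1.803835 − 1.775241)/3 = 1.813366
I_{2,2} = 1.813366 + (1.813366 − 1.810756)/15 = 1.813540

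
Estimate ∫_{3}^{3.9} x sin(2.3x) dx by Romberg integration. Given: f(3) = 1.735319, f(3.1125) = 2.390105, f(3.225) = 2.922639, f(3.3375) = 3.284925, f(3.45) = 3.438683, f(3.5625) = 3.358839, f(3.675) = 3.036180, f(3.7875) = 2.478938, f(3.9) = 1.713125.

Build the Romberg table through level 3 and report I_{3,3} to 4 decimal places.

2.5610

I_{0,0} (trapezoid, 1 panel, h=0.9000): 1.551800
I_{1,0} (trapezoid, 2 panels, h=0.4500): 2.323307
I_{2,0} (trapezoid, 4 panels, h=0.2250): 2.502388
I_{3,0} (trapezoid, 8 panels, h=0.1125): 2.546385
I_{1,1} = 2.323307 + (2.323307 − 1.551800)/3 = 2.580476
I_{2,1} = 2.502388 + (2.502388 − 2.323307)/3 = 2.562082
I_{3,1} = 2.546385 + (2.546385 − 2.502388)/3 = 2.561051
I_{2,2} = 2.562082 + (2.562082 − 2.580476)/15 = 2.560856
I_{3,2} = 2.561051 + (2.561051 − 2.562082)/15 = 2.560982
I_{3,3} = 2.560982 + (2.560982 − 2.560856)/63 = 2.560984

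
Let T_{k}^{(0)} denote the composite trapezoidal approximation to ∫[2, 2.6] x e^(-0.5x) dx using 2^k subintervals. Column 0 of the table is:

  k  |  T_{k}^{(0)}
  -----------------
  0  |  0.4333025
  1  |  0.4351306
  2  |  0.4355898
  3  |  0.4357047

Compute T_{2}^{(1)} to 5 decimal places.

Richardson extrapolation on the trapezoidal column (denominator 4−1=3):
T_{2}^{(1)} = (4·0.4355898 − 0.4351306) / 3 = 0.4357429

0.43574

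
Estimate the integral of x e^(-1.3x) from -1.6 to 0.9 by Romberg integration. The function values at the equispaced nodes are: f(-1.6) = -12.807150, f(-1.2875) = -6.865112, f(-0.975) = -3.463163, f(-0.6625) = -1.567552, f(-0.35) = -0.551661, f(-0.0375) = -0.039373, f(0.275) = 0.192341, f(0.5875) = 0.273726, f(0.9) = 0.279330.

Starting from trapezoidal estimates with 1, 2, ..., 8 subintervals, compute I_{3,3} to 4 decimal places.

-5.5139

I_{0,0} (trapezoid, 1 panel, h=2.5000): -15.659775
I_{1,0} (trapezoid, 2 panels, h=1.2500): -8.519464
I_{2,0} (trapezoid, 4 panels, h=0.6250): -6.303996
I_{3,0} (trapezoid, 8 panels, h=0.3125): -5.713970
I_{1,1} = -8.519464 + (-8.519464 − (-15.659775))/3 = -6.139360
I_{2,1} = -6.303996 + (-6.303996 − (-8.519464))/3 = -5.565507
I_{3,1} = -5.713970 + (-5.713970 − (-6.303996))/3 = -5.517295
I_{2,2} = -5.565507 + (-5.565507 − (-6.139360))/15 = -5.527250
I_{3,2} = -5.517295 + (-5.517295 − (-5.565507))/15 = -5.514081
I_{3,3} = -5.514081 + (-5.514081 − (-5.527250))/63 = -5.513872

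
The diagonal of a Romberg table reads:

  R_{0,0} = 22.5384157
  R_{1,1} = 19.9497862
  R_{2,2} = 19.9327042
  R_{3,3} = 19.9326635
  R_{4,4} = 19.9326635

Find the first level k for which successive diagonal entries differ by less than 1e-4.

k = 3

|R_{1,1} − R_{0,0}| = 2.5886295 ≥ 1e-4
|R_{2,2} − R_{1,1}| = 0.0170820 ≥ 1e-4
|R_{3,3} − R_{2,2}| = 0.0000407 < 1e-4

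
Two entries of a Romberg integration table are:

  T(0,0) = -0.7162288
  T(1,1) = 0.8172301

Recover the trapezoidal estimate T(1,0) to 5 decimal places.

From T(1,1) = (4·T(1,0) − T(0,0))/3, solve for T(1,0):
4·T(1,0) = 3·0.8172301 + (-0.7162288) = 1.7354615
T(1,0) = 0.4338654

0.43387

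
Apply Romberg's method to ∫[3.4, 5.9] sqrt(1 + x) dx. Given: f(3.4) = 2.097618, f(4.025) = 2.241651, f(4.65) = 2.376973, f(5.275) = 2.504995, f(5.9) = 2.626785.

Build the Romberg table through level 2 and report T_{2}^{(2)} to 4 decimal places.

T_{0}^{(0)} (trapezoid, 1 panel, h=2.5000): 5.905504
T_{1}^{(0)} (trapezoid, 2 panels, h=1.2500): 5.923968
T_{2}^{(0)} (trapezoid, 4 panels, h=0.6250): 5.928638
T_{1}^{(1)} = 5.923968 + (5.923968 − 5.905504)/3 = 5.930123
T_{2}^{(1)} = 5.928638 + (5.928638 − 5.923968)/3 = 5.930195
T_{2}^{(2)} = 5.930195 + (5.930195 − 5.930123)/15 = 5.930200

5.9302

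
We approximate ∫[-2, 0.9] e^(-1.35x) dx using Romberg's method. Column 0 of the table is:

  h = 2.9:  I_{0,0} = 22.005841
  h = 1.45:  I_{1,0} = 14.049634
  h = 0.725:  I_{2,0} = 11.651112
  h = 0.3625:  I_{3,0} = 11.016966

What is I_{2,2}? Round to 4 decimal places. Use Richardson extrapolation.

10.8152

Richardson extrapolation on the trapezoidal column (denominator 4−1=3):
I_{1,1} = 14.049634 + (14.049634 − 22.005841)/3 = 11.397565
I_{2,1} = 11.651112 + (11.651112 − 14.049634)/3 = 10.851605
I_{2,2} = 10.851605 + (10.851605 − 11.397565)/15 = 10.815208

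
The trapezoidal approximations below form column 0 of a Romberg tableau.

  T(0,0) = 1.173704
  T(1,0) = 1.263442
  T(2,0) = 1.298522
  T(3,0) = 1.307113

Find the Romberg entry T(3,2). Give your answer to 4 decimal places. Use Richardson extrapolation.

T(2,1) = 1.298522 + (1.298522 − 1.263442)/3 = 1.310215
T(3,1) = (4·1.307113 − 1.298522) / 3 = 1.309977
T(3,2) = 1.309977 + (1.309977 − 1.310215)/15 = 1.309961

1.3100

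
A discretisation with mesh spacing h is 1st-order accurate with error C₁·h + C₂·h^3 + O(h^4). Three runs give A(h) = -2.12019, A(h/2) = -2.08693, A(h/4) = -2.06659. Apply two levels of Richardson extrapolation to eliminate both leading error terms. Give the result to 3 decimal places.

First eliminate the h term (factor 2^1 = 2):
  B₁ = (2·(-2.08693) − (-2.12019))/1 = -2.05367
  B₂ = (2·(-2.06659) − (-2.08693))/1 = -2.04625
Then eliminate the h^3 term (factor 2^3 = 8):
  (8·(-2.04625) − (-2.05367))/7 = -2.04519

-2.045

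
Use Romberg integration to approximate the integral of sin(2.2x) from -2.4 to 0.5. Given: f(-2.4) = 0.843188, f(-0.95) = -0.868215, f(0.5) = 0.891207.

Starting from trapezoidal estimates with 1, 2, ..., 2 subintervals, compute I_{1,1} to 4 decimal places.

I_{0,0} (trapezoid, 1 panel, h=2.9000): 2.514873
I_{1,0} (trapezoid, 2 panels, h=1.4500): -0.001475
I_{1,1} = -0.001475 + (-0.001475 − 2.514873)/3 = -0.840258

-0.8403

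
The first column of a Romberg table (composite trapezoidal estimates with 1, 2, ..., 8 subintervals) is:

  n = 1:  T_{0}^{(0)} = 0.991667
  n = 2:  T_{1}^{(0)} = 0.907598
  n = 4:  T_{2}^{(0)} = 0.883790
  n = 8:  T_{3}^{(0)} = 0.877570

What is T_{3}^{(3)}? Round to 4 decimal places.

T_{1}^{(1)} = (4·0.907598 − 0.991667) / 3 = 0.879575
T_{2}^{(1)} = (4·0.883790 − 0.907598) / 3 = 0.875854
T_{3}^{(1)} = (4·0.877570 − 0.883790) / 3 = 0.875497
T_{2}^{(2)} = 0.875854 + (0.875854 − 0.879575)/15 = 0.875606
T_{3}^{(2)} = 0.875497 + (0.875497 − 0.875854)/15 = 0.875473
T_{3}^{(3)} = 0.875473 + (0.875473 − 0.875606)/63 = 0.875471

0.8755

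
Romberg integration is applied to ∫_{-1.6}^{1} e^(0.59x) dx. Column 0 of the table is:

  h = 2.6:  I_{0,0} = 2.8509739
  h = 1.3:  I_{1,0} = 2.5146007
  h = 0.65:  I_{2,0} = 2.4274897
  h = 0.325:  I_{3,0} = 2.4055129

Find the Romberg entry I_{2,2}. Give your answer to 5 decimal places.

2.39818

Richardson extrapolation on the trapezoidal column (denominator 4−1=3):
I_{1,1} = 2.5146007 + (2.5146007 − 2.8509739)/3 = 2.4024763
I_{2,1} = 2.4274897 + (2.4274897 − 2.5146007)/3 = 2.3984527
I_{2,2} = (16·2.3984527 − 2.4024763) / 15 = 2.3981845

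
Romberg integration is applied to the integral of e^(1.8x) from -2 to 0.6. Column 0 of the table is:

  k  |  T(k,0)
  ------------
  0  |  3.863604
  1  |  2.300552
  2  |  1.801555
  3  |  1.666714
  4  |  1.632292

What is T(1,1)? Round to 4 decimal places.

T(1,1) = 2.300552 + (2.300552 − 3.863604)/3 = 1.779535

1.7795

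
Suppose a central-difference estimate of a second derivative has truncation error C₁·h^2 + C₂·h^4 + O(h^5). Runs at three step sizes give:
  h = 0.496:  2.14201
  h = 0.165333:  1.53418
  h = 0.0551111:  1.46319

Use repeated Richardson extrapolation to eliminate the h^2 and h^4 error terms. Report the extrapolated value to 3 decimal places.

First eliminate the h^2 term (factor 3^2 = 9):
  B₁ = (9·1.53418 − 2.14201)/8 = 1.45820
  B₂ = (9·1.46319 − 1.53418)/8 = 1.45432
Then eliminate the h^4 term (factor 3^4 = 81):
  (81·1.45432 − 1.45820)/80 = 1.45427

1.454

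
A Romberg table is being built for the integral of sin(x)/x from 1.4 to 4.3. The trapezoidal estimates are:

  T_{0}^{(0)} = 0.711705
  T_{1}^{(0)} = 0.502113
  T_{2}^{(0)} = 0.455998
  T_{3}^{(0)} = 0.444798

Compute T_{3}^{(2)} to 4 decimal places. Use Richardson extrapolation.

T_{2}^{(1)} = 0.455998 + (0.455998 − 0.502113)/3 = 0.440626
T_{3}^{(1)} = 0.444798 + (0.444798 − 0.455998)/3 = 0.441065
T_{3}^{(2)} = 0.441065 + (0.441065 − 0.440626)/15 = 0.441094

0.4411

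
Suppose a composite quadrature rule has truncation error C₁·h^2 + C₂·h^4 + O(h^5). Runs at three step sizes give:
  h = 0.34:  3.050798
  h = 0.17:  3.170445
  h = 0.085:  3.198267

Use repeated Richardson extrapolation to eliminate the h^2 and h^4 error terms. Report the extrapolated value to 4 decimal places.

First eliminate the h^2 term (factor 2^2 = 4):
  B₁ = (4·3.170445 − 3.050798)/3 = 3.210327
  B₂ = (4·3.198267 − 3.170445)/3 = 3.207541
Then eliminate the h^4 term (factor 2^4 = 16):
  (16·3.207541 − 3.210327)/15 = 3.207355

3.2074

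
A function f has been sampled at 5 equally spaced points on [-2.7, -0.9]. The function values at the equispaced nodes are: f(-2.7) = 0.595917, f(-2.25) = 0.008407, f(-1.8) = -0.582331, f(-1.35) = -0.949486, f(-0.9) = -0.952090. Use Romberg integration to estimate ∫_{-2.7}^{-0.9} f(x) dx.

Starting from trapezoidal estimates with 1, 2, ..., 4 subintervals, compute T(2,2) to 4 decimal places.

T(0,0) (trapezoid, 1 panel, h=1.8000): -0.320556
T(1,0) (trapezoid, 2 panels, h=0.9000): -0.684376
T(2,0) (trapezoid, 4 panels, h=0.4500): -0.765673
T(1,1) = -0.684376 + (-0.684376 − (-0.320556))/3 = -0.805649
T(2,1) = -0.765673 + (-0.765673 − (-0.684376))/3 = -0.792772
T(2,2) = -0.792772 + (-0.792772 − (-0.805649))/15 = -0.791914

-0.7919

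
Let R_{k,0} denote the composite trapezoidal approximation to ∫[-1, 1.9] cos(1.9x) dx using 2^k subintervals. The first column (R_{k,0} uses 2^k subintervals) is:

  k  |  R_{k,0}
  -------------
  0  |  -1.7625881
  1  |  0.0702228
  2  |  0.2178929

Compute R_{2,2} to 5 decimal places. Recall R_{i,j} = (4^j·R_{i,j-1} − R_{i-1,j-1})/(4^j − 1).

R_{1,1} = (4·0.0702228 − (-1.7625881)) / 3 = 0.6811598
R_{2,1} = 0.2178929 + (0.2178929 − 0.0702228)/3 = 0.2671163
R_{2,2} = 0.2671163 + (0.2671163 − 0.6811598)/15 = 0.2395134
(Column j=1 coincides with Simpson's rule on the same nodes.)

0.23951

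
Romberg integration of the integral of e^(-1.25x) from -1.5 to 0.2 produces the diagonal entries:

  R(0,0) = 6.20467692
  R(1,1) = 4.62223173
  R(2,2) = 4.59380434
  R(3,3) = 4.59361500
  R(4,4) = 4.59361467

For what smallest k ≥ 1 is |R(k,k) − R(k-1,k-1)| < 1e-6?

k = 4

|R(1,1) − R(0,0)| = 1.58244519 ≥ 1e-6
|R(2,2) − R(1,1)| = 0.02842739 ≥ 1e-6
|R(3,3) − R(2,2)| = 0.00018934 ≥ 1e-6
|R(4,4) − R(3,3)| = 0.00000033 < 1e-6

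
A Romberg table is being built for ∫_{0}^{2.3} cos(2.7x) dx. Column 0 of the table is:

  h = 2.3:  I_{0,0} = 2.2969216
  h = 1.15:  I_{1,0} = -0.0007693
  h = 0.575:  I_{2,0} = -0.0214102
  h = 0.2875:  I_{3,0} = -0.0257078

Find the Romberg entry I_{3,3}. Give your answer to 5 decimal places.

-0.02783

I_{1,1} = (4·(-0.0007693) − 2.2969216) / 3 = -0.7666663
I_{2,1} = -0.0214102 + (-0.0214102 − (-0.0007693))/3 = -0.0282905
I_{3,1} = -0.0257078 + (-0.0257078 − (-0.0214102))/3 = -0.0271403
I_{2,2} = -0.0282905 + (-0.0282905 − (-0.7666663))/15 = 0.0209346
I_{3,2} = (16·(-0.0271403) − (-0.0282905)) / 15 = -0.0270636
I_{3,3} = (64·(-0.0270636) − 0.0209346) / 63 = -0.0278255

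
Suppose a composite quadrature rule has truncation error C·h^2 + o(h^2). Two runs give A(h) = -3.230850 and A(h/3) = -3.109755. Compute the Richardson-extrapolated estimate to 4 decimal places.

-3.0946

The leading error scales as h^2; refining by a factor of 3 reduces it by 3^2 = 9.
Extrapolated value = (9·A(h/3) − A(h)) / (9 − 1)
= (9·(-3.109755) − (-3.230850)) / 8
= -24.756945 / 8 = -3.094618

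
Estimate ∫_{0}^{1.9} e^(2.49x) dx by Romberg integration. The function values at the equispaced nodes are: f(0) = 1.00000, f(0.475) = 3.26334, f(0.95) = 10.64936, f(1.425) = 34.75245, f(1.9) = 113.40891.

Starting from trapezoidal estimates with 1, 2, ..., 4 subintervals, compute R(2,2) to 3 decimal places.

R(0,0) (trapezoid, 1 panel, h=1.9000): 108.68846
R(1,0) (trapezoid, 2 panels, h=0.9500): 64.46112
R(2,0) (trapezoid, 4 panels, h=0.4750): 50.28806
R(1,1) = 64.46112 + (64.46112 − 108.68846)/3 = 49.71867
R(2,1) = 50.28806 + (50.28806 − 64.46112)/3 = 45.56371
R(2,2) = 45.56371 + (45.56371 − 49.71867)/15 = 45.28671

45.287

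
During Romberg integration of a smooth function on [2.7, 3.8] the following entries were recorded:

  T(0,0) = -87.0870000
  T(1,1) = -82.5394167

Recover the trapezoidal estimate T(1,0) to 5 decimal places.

From T(1,1) = (4·T(1,0) − T(0,0))/3, solve for T(1,0):
4·T(1,0) = 3·(-82.5394167) + (-87.0870000) = -334.7052501
T(1,0) = -83.6763125

-83.67631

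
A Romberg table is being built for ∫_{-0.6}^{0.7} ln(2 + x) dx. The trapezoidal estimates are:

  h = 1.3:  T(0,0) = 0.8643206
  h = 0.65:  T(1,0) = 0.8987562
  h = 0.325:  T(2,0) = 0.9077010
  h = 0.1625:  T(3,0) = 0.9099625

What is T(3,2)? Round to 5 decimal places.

Richardson extrapolation on the trapezoidal column (denominator 4−1=3):
T(2,1) = 0.9077010 + (0.9077010 − 0.8987562)/3 = 0.9106826
T(3,1) = (4·0.9099625 − 0.9077010) / 3 = 0.9107163
T(3,2) = 0.9107163 + (0.9107163 − 0.9106826)/15 = 0.9107185

0.91072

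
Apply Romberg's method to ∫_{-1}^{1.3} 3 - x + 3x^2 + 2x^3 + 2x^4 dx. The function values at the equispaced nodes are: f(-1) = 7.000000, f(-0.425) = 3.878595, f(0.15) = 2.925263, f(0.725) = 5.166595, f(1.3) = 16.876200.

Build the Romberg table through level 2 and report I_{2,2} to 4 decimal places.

I_{0,0} (trapezoid, 1 panel, h=2.3000): 27.457630
I_{1,0} (trapezoid, 2 panels, h=1.1500): 17.092867
I_{2,0} (trapezoid, 4 panels, h=0.5750): 13.747418
I_{1,1} = 17.092867 + (17.092867 − 27.457630)/3 = 13.637946
I_{2,1} = 13.747418 + (13.747418 − 17.092867)/3 = 12.632268
I_{2,2} = 12.632268 + (12.632268 − 13.637946)/15 = 12.565223

12.5652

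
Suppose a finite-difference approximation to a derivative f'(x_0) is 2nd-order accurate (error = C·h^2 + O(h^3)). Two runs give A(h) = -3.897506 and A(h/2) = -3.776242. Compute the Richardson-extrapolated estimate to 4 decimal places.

The leading error scales as h^2; refining by a factor of 2 reduces it by 2^2 = 4.
Extrapolated value = (4·A(h/2) − A(h)) / (4 − 1)
= (4·(-3.776242) − (-3.897506)) / 3
= -11.207462 / 3 = -3.735821

-3.7358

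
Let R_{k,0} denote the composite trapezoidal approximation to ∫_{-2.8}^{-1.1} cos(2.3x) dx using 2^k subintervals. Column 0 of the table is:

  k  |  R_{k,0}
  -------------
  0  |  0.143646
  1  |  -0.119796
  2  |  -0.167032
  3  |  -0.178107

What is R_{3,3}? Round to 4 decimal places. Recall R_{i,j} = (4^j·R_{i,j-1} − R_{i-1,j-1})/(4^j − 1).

-0.1817

R_{1,1} = (4·(-0.119796) − 0.143646) / 3 = -0.207610
R_{2,1} = (4·(-0.167032) − (-0.119796)) / 3 = -0.182777
R_{3,1} = -0.178107 + (-0.178107 − (-0.167032))/3 = -0.181799
R_{2,2} = -0.182777 + (-0.182777 − (-0.207610))/15 = -0.181121
R_{3,2} = (16·(-0.181799) − (-0.182777)) / 15 = -0.181734
R_{3,3} = -0.181734 + (-0.181734 − (-0.181121))/63 = -0.181744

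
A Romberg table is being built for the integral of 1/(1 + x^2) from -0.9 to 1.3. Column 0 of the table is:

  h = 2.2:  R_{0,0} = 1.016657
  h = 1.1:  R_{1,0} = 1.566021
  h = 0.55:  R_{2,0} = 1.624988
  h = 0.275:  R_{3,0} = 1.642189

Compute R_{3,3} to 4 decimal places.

1.6483

Richardson extrapolation on the trapezoidal column (denominator 4−1=3):
R_{1,1} = (4·1.566021 − 1.016657) / 3 = 1.749142
R_{2,1} = 1.624988 + (1.624988 − 1.566021)/3 = 1.644644
R_{3,1} = 1.642189 + (1.642189 − 1.624988)/3 = 1.647923
R_{2,2} = 1.644644 + (1.644644 − 1.749142)/15 = 1.637677
R_{3,2} = 1.647923 + (1.647923 − 1.644644)/15 = 1.648142
R_{3,3} = 1.648142 + (1.648142 − 1.637677)/63 = 1.648308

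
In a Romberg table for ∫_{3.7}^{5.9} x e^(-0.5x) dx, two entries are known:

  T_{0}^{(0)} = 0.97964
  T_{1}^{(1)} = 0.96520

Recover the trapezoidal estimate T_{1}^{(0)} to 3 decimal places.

0.969

From T_{1}^{(1)} = (4·T_{1}^{(0)} − T_{0}^{(0)})/3, solve for T_{1}^{(0)}:
4·T_{1}^{(0)} = 3·0.96520 + 0.97964 = 3.87524
T_{1}^{(0)} = 0.96881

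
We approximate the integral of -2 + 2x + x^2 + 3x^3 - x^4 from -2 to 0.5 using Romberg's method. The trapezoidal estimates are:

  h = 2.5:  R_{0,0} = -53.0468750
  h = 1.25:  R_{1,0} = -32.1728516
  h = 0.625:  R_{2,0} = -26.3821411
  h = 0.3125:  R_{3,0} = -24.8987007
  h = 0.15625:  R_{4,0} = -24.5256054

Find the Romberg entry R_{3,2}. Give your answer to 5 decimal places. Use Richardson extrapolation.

R_{2,1} = -26.3821411 + (-26.3821411 − (-32.1728516))/3 = -24.4519043
R_{3,1} = -24.8987007 + (-24.8987007 − (-26.3821411))/3 = -24.4042206
R_{3,2} = (16·(-24.4042206) − (-24.4519043)) / 15 = -24.4010417

-24.40104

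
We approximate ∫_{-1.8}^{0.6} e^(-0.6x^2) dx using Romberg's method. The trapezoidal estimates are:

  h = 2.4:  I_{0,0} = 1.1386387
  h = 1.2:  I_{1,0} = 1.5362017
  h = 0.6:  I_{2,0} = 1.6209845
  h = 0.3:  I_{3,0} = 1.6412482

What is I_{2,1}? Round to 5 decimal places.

I_{2,1} = 1.6209845 + (1.6209845 − 1.5362017)/3 = 1.6492454

1.64925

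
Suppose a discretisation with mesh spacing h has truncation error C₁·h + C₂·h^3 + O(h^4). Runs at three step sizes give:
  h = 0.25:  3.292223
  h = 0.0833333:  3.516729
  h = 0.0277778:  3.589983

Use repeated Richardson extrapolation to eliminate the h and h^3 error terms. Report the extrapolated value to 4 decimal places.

3.6265

First eliminate the h term (factor 3^1 = 3):
  B₁ = (3·3.516729 − 3.292223)/2 = 3.628982
  B₂ = (3·3.589983 − 3.516729)/2 = 3.626610
Then eliminate the h^3 term (factor 3^3 = 27):
  (27·3.626610 − 3.628982)/26 = 3.626519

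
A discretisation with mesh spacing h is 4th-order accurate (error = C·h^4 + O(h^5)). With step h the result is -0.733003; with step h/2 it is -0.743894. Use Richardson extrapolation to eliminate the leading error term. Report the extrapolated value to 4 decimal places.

-0.7446

Extrapolated value = (16·A(h/2) − A(h)) / (16 − 1)
= (16·(-0.743894) − (-0.733003)) / 15
= -11.169301 / 15 = -0.744620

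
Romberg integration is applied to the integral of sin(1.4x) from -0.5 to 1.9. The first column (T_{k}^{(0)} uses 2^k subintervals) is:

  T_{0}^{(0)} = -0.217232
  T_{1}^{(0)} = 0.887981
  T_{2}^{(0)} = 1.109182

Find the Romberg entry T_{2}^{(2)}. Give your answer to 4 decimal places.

1.1780

T_{1}^{(1)} = 0.887981 + (0.887981 − (-0.217232))/3 = 1.256385
T_{2}^{(1)} = (4·1.109182 − 0.887981) / 3 = 1.182916
T_{2}^{(2)} = (16·1.182916 − 1.256385) / 15 = 1.178018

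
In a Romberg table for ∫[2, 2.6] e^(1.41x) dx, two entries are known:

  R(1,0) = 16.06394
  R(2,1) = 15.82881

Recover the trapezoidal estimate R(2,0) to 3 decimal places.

15.888

From R(2,1) = (4·R(2,0) − R(1,0))/3, solve for R(2,0):
4·R(2,0) = 3·15.82881 + 16.06394 = 63.55037
R(2,0) = 15.88759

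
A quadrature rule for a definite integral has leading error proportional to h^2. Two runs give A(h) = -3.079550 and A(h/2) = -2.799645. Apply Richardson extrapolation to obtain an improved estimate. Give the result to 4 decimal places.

The leading error scales as h^2; refining by a factor of 2 reduces it by 2^2 = 4.
Extrapolated value = (4·A(h/2) − A(h)) / (4 − 1)
= (4·(-2.799645) − (-3.079550)) / 3
= -8.119030 / 3 = -2.706343

-2.7063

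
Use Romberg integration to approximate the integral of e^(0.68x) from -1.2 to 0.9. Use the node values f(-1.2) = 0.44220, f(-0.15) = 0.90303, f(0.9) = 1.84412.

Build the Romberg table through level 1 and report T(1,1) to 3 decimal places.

2.064

T(0,0) (trapezoid, 1 panel, h=2.1000): 2.40064
T(1,0) (trapezoid, 2 panels, h=1.0500): 2.14850
T(1,1) = 2.14850 + (2.14850 − 2.40064)/3 = 2.06445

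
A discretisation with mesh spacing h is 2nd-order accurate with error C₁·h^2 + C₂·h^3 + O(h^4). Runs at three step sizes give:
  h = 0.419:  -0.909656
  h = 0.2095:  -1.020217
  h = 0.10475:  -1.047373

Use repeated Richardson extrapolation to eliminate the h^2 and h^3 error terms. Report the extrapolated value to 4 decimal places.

-1.0563

First eliminate the h^2 term (factor 2^2 = 4):
  B₁ = (4·(-1.020217) − (-0.909656))/3 = -1.057071
  B₂ = (4·(-1.047373) − (-1.020217))/3 = -1.056425
Then eliminate the h^3 term (factor 2^3 = 8):
  (8·(-1.056425) − (-1.057071))/7 = -1.056333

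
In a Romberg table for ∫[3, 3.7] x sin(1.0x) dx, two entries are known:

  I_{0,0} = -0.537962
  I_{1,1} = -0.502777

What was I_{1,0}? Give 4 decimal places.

From I_{1,1} = (4·I_{1,0} − I_{0,0})/3, solve for I_{1,0}:
4·I_{1,0} = 3·(-0.502777) + (-0.537962) = -2.046293
I_{1,0} = -0.511573

-0.5116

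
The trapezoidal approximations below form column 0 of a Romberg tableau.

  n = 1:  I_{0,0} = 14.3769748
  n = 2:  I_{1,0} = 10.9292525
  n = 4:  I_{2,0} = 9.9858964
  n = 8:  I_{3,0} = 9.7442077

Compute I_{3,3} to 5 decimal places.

9.66311

I_{1,1} = 10.9292525 + (10.9292525 − 14.3769748)/3 = 9.7800117
I_{2,1} = 9.9858964 + (9.9858964 − 10.9292525)/3 = 9.6714444
I_{3,1} = (4·9.7442077 − 9.9858964) / 3 = 9.6636448
I_{2,2} = 9.6714444 + (9.6714444 − 9.7800117)/15 = 9.6642066
I_{3,2} = 9.6636448 + (9.6636448 − 9.6714444)/15 = 9.6631248
I_{3,3} = 9.6631248 + (9.6631248 − 9.6642066)/63 = 9.6631076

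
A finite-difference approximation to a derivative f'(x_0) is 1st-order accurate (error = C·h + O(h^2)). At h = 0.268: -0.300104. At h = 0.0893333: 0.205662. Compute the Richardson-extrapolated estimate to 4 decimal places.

The leading error scales as h; refining by a factor of 3 reduces it by 3^1 = 3.
Extrapolated value = (3·A(h/3) − A(h)) / (3 − 1)
= (3·0.205662 − (-0.300104)) / 2
= 0.917090 / 2 = 0.458545

0.4585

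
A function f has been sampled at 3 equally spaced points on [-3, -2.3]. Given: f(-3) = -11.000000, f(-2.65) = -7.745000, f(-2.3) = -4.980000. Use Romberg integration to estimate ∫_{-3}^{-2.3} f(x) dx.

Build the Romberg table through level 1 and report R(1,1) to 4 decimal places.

-5.4787

R(0,0) (trapezoid, 1 panel, h=0.7000): -5.593000
R(1,0) (trapezoid, 2 panels, h=0.3500): -5.507250
R(1,1) = -5.507250 + (-5.507250 − (-5.593000))/3 = -5.478667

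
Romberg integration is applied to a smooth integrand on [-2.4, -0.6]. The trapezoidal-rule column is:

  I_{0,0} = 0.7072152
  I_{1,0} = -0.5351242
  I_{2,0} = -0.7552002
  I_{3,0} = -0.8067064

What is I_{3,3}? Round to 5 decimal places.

-0.82361

I_{1,1} = (4·(-0.5351242) − 0.7072152) / 3 = -0.9492373
I_{2,1} = (4·(-0.7552002) − (-0.5351242)) / 3 = -0.8285589
I_{3,1} = (4·(-0.8067064) − (-0.7552002)) / 3 = -0.8238751
I_{2,2} = -0.8285589 + (-0.8285589 − (-0.9492373))/15 = -0.8205137
I_{3,2} = (16·(-0.8238751) − (-0.8285589)) / 15 = -0.8235628
I_{3,3} = (64·(-0.8235628) − (-0.8205137)) / 63 = -0.8236112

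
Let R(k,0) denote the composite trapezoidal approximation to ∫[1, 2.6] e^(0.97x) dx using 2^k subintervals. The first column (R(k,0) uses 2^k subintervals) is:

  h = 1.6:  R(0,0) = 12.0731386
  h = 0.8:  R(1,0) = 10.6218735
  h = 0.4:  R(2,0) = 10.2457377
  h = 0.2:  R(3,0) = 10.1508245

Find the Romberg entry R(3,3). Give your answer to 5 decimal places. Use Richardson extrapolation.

Richardson extrapolation on the trapezoidal column (denominator 4−1=3):
R(1,1) = 10.6218735 + (10.6218735 − 12.0731386)/3 = 10.1381185
R(2,1) = 10.2457377 + (10.2457377 − 10.6218735)/3 = 10.1203591
R(3,1) = 10.1508245 + (10.1508245 − 10.2457377)/3 = 10.1191868
R(2,2) = (16·10.1203591 − 10.1381185) / 15 = 10.1191751
R(3,2) = 10.1191868 + (10.1191868 − 10.1203591)/15 = 10.1191086
R(3,3) = (64·10.1191086 − 10.1191751) / 63 = 10.1191075

10.11911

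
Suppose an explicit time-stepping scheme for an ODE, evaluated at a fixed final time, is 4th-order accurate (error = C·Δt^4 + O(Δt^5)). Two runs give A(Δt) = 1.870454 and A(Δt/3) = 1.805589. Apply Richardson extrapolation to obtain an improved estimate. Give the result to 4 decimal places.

1.8048

The leading error scales as Δt^4; refining by a factor of 3 reduces it by 3^4 = 81.
Extrapolated value = (81·A(Δt/3) − A(Δt)) / (81 − 1)
= (81·1.805589 − 1.870454) / 80
= 144.382255 / 80 = 1.804778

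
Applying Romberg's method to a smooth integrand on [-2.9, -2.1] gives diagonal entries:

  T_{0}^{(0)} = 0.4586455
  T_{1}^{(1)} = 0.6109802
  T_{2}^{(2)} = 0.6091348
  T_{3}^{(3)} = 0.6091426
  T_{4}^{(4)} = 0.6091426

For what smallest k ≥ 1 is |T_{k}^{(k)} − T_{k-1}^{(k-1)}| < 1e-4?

|T_{1}^{(1)} − T_{0}^{(0)}| = 0.1523347 ≥ 1e-4
|T_{2}^{(2)} − T_{1}^{(1)}| = 0.0018454 ≥ 1e-4
|T_{3}^{(3)} − T_{2}^{(2)}| = 0.0000078 < 1e-4

k = 3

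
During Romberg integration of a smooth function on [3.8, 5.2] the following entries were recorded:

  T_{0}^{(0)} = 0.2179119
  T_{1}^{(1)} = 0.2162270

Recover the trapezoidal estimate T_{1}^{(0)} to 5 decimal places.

From T_{1}^{(1)} = (4·T_{1}^{(0)} − T_{0}^{(0)})/3, solve for T_{1}^{(0)}:
4·T_{1}^{(0)} = 3·0.2162270 + 0.2179119 = 0.8665929
T_{1}^{(0)} = 0.2166482

0.21665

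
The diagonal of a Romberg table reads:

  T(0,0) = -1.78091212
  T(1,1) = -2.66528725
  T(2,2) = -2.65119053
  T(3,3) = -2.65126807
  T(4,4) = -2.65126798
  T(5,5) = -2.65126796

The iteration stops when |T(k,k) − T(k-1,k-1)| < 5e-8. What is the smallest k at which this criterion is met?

|T(1,1) − T(0,0)| = 0.88437513 ≥ 5e-8
|T(2,2) − T(1,1)| = 0.01409672 ≥ 5e-8
|T(3,3) − T(2,2)| = 0.00007754 ≥ 5e-8
|T(4,4) − T(3,3)| = 0.00000009 ≥ 5e-8
|T(5,5) − T(4,4)| = 0.00000002 < 5e-8

k = 5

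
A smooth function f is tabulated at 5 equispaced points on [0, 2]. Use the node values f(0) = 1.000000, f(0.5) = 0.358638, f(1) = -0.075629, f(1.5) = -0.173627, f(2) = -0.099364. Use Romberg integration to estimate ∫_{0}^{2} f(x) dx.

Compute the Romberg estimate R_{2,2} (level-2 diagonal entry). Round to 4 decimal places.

R_{0,0} (trapezoid, 1 panel, h=2.0000): 0.900636
R_{1,0} (trapezoid, 2 panels, h=1.0000): 0.374689
R_{2,0} (trapezoid, 4 panels, h=0.5000): 0.279850
R_{1,1} = 0.374689 + (0.374689 − 0.900636)/3 = 0.199373
R_{2,1} = 0.279850 + (0.279850 − 0.374689)/3 = 0.248237
R_{2,2} = 0.248237 + (0.248237 − 0.199373)/15 = 0.251495

0.2515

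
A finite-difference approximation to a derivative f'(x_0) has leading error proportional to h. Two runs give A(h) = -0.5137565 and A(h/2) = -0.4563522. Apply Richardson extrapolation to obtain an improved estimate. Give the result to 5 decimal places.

-0.39895

The leading error scales as h; refining by a factor of 2 reduces it by 2^1 = 2.
Extrapolated value = (2·A(h/2) − A(h)) / (2 − 1)
= (2·(-0.4563522) − (-0.5137565)) / 1
= -0.3989479 / 1 = -0.3989479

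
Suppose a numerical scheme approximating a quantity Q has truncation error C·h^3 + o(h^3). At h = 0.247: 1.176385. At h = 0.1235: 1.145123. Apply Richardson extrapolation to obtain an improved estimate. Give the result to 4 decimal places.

1.1407

The leading error scales as h^3; refining by a factor of 2 reduces it by 2^3 = 8.
Extrapolated value = (8·A(h/2) − A(h)) / (8 − 1)
= (8·1.145123 − 1.176385) / 7
= 7.984599 / 7 = 1.140657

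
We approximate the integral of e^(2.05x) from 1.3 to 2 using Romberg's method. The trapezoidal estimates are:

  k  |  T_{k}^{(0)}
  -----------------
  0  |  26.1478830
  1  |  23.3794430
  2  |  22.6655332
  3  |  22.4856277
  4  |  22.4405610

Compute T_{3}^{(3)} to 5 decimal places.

22.42553

Richardson extrapolation on the trapezoidal column (denominator 4−1=3):
T_{1}^{(1)} = (4·23.3794430 − 26.1478830) / 3 = 22.4566297
T_{2}^{(1)} = 22.6655332 + (22.6655332 − 23.3794430)/3 = 22.4275633
T_{3}^{(1)} = (4·22.4856277 − 22.6655332) / 3 = 22.4256592
T_{2}^{(2)} = 22.4275633 + (22.4275633 − 22.4566297)/15 = 22.4256255
T_{3}^{(2)} = 22.4256592 + (22.4256592 − 22.4275633)/15 = 22.4255323
T_{3}^{(3)} = (64·22.4255323 − 22.4256255) / 63 = 22.4255308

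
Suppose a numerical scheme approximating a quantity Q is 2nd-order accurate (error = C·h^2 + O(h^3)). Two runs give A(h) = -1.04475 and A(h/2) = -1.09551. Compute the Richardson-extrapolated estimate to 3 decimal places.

The leading error scales as h^2; refining by a factor of 2 reduces it by 2^2 = 4.
Extrapolated value = (4·A(h/2) − A(h)) / (4 − 1)
= (4·(-1.09551) − (-1.04475)) / 3
= -3.33729 / 3 = -1.11243

-1.112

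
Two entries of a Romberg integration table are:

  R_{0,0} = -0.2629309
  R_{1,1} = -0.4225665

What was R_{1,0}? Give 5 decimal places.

-0.38266

From R_{1,1} = (4·R_{1,0} − R_{0,0})/3, solve for R_{1,0}:
4·R_{1,0} = 3·(-0.4225665) + (-0.2629309) = -1.5306304
R_{1,0} = -0.3826576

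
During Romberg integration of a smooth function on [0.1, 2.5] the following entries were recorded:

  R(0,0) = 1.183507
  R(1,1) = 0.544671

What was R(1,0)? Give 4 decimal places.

0.7044

From R(1,1) = (4·R(1,0) − R(0,0))/3, solve for R(1,0):
4·R(1,0) = 3·0.544671 + 1.183507 = 2.817520
R(1,0) = 0.704380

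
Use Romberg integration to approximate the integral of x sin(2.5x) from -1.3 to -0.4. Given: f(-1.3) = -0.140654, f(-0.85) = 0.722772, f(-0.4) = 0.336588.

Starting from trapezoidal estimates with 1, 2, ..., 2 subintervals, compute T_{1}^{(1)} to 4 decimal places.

T_{0}^{(0)} (trapezoid, 1 panel, h=0.9000): 0.088170
T_{1}^{(0)} (trapezoid, 2 panels, h=0.4500): 0.369333
T_{1}^{(1)} = 0.369333 + (0.369333 − 0.088170)/3 = 0.463054

0.4631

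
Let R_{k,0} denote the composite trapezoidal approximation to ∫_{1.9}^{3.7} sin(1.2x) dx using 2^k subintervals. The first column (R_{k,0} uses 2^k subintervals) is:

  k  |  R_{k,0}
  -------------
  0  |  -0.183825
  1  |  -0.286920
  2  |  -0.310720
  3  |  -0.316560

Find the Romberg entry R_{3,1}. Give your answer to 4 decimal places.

-0.3185

Richardson extrapolation on the trapezoidal column (denominator 4−1=3):
R_{3,1} = (4·(-0.316560) − (-0.310720)) / 3 = -0.318507
(Column j=1 coincides with Simpson's rule on the same nodes.)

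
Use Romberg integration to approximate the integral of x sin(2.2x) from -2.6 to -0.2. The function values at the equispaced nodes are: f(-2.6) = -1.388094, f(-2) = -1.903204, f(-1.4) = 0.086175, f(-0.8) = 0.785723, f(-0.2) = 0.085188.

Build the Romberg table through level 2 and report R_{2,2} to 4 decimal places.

-1.1692

R_{0,0} (trapezoid, 1 panel, h=2.4000): -1.563487
R_{1,0} (trapezoid, 2 panels, h=1.2000): -0.678334
R_{2,0} (trapezoid, 4 panels, h=0.6000): -1.009655
R_{1,1} = -0.678334 + (-0.678334 − (-1.563487))/3 = -0.383283
R_{2,1} = -1.009655 + (-1.009655 − (-0.678334))/3 = -1.120095
R_{2,2} = -1.120095 + (-1.120095 − (-0.383283))/15 = -1.169216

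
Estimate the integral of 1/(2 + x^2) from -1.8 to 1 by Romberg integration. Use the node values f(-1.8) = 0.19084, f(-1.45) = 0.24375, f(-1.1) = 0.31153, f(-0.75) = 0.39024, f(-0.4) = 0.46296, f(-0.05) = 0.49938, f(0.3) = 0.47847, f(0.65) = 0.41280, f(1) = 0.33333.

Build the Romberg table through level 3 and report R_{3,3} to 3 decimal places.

1.075

R_{0,0} (trapezoid, 1 panel, h=2.8000): 0.73384
R_{1,0} (trapezoid, 2 panels, h=1.4000): 1.01506
R_{2,0} (trapezoid, 4 panels, h=0.7000): 1.06053
R_{3,0} (trapezoid, 8 panels, h=0.3500): 1.07143
R_{1,1} = 1.01506 + (1.01506 − 0.73384)/3 = 1.10880
R_{2,1} = 1.06053 + (1.06053 − 1.01506)/3 = 1.07569
R_{3,1} = 1.07143 + (1.07143 − 1.06053)/3 = 1.07506
R_{2,2} = 1.07569 + (1.07569 − 1.10880)/15 = 1.07348
R_{3,2} = 1.07506 + (1.07506 − 1.07569)/15 = 1.07502
R_{3,3} = 1.07502 + (1.07502 − 1.07348)/63 = 1.07504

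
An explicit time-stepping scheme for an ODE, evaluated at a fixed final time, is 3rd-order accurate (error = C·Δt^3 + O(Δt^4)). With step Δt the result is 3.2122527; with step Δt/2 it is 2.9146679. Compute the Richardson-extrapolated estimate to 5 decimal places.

The leading error scales as Δt^3; refining by a factor of 2 reduces it by 2^3 = 8.
Extrapolated value = (8·A(Δt/2) − A(Δt)) / (8 − 1)
= (8·2.9146679 − 3.2122527) / 7
= 20.1050905 / 7 = 2.8721558

2.87216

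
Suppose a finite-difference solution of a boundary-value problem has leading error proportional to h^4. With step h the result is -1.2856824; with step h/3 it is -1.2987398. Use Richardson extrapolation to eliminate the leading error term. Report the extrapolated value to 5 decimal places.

-1.29890

Extrapolated value = (81·A(h/3) − A(h)) / (81 − 1)
= (81·(-1.2987398) − (-1.2856824)) / 80
= -103.9122414 / 80 = -1.2989030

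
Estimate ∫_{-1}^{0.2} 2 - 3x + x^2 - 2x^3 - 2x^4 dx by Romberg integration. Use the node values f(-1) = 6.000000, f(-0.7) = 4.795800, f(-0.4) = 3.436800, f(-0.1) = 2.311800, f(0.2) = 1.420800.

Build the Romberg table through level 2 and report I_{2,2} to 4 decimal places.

I_{0,0} (trapezoid, 1 panel, h=1.2000): 4.452480
I_{1,0} (trapezoid, 2 panels, h=0.6000): 4.288320
I_{2,0} (trapezoid, 4 panels, h=0.3000): 4.276440
I_{1,1} = 4.288320 + (4.288320 − 4.452480)/3 = 4.233600
I_{2,1} = 4.276440 + (4.276440 − 4.288320)/3 = 4.272480
I_{2,2} = 4.272480 + (4.272480 − 4.233600)/15 = 4.275072

4.2751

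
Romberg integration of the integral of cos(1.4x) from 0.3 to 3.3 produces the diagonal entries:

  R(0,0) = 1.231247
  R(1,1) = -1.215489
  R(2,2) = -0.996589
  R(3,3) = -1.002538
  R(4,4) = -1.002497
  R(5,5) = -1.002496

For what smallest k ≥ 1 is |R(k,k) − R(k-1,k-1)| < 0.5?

k = 2

|R(1,1) − R(0,0)| = 2.446736 ≥ 0.5
|R(2,2) − R(1,1)| = 0.218900 < 0.5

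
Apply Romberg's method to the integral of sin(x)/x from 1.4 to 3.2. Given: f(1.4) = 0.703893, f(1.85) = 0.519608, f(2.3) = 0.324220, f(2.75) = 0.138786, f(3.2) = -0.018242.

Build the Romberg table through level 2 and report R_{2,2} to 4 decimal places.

0.5952

R_{0,0} (trapezoid, 1 panel, h=1.8000): 0.617086
R_{1,0} (trapezoid, 2 panels, h=0.9000): 0.600341
R_{2,0} (trapezoid, 4 panels, h=0.4500): 0.596448
R_{1,1} = 0.600341 + (0.600341 − 0.617086)/3 = 0.594759
R_{2,1} = 0.596448 + (0.596448 − 0.600341)/3 = 0.595150
R_{2,2} = 0.595150 + (0.595150 − 0.594759)/15 = 0.595176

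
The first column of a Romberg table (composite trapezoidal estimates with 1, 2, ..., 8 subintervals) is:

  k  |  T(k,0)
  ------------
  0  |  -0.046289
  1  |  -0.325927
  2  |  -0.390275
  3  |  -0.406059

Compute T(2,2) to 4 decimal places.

T(1,1) = -0.325927 + (-0.325927 − (-0.046289))/3 = -0.419140
T(2,1) = -0.390275 + (-0.390275 − (-0.325927))/3 = -0.411724
T(2,2) = (16·(-0.411724) − (-0.419140)) / 15 = -0.411230

-0.4112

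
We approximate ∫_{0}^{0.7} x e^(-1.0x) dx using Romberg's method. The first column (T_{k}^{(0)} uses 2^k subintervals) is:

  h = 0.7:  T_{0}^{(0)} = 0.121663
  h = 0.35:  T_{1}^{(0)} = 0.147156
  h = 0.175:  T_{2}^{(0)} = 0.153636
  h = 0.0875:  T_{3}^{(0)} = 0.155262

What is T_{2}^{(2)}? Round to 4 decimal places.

Richardson extrapolation on the trapezoidal column (denominator 4−1=3):
T_{1}^{(1)} = 0.147156 + (0.147156 − 0.121663)/3 = 0.155654
T_{2}^{(1)} = 0.153636 + (0.153636 − 0.147156)/3 = 0.155796
T_{2}^{(2)} = 0.155796 + (0.155796 − 0.155654)/15 = 0.155805

0.1558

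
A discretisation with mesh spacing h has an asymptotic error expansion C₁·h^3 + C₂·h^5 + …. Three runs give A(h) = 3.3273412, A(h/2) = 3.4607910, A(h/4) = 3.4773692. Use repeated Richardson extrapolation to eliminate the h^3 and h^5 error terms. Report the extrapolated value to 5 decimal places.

First eliminate the h^3 term (factor 2^3 = 8):
  B₁ = (8·3.4607910 − 3.3273412)/7 = 3.4798553
  B₂ = (8·3.4773692 − 3.4607910)/7 = 3.4797375
Then eliminate the h^5 term (factor 2^5 = 32):
  (32·3.4797375 − 3.4798553)/31 = 3.4797337

3.47973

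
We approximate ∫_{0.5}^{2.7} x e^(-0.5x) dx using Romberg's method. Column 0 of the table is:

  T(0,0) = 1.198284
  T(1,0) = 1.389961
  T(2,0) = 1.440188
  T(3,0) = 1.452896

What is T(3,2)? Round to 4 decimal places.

1.4571

T(2,1) = 1.440188 + (1.440188 − 1.389961)/3 = 1.456930
T(3,1) = 1.452896 + (1.452896 − 1.440188)/3 = 1.457132
T(3,2) = 1.457132 + (1.457132 − 1.456930)/15 = 1.457145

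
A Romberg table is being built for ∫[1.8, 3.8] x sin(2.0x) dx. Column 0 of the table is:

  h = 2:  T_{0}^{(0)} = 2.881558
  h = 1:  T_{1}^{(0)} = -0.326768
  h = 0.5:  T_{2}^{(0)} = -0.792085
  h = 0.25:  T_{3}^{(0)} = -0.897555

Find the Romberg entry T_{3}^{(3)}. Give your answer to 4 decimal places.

-0.9320

Richardson extrapolation on the trapezoidal column (denominator 4−1=3):
T_{1}^{(1)} = (4·(-0.326768) − 2.881558) / 3 = -1.396210
T_{2}^{(1)} = -0.792085 + (-0.792085 − (-0.326768))/3 = -0.947191
T_{3}^{(1)} = -0.897555 + (-0.897555 − (-0.792085))/3 = -0.932712
T_{2}^{(2)} = -0.947191 + (-0.947191 − (-1.396210))/15 = -0.917256
T_{3}^{(2)} = (16·(-0.932712) − (-0.947191)) / 15 = -0.931747
T_{3}^{(3)} = (64·(-0.931747) − (-0.917256)) / 63 = -0.931977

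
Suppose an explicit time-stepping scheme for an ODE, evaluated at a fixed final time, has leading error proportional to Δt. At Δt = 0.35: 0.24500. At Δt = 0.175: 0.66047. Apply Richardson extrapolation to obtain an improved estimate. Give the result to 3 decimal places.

The leading error scales as Δt; refining by a factor of 2 reduces it by 2^1 = 2.
Extrapolated value = (2·A(Δt/2) − A(Δt)) / (2 − 1)
= (2·0.66047 − 0.24500) / 1
= 1.07594 / 1 = 1.07594

1.076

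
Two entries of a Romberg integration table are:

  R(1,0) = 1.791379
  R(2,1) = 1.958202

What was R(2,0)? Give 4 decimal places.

1.9165

From R(2,1) = (4·R(2,0) − R(1,0))/3, solve for R(2,0):
4·R(2,0) = 3·1.958202 + 1.791379 = 7.665985
R(2,0) = 1.916496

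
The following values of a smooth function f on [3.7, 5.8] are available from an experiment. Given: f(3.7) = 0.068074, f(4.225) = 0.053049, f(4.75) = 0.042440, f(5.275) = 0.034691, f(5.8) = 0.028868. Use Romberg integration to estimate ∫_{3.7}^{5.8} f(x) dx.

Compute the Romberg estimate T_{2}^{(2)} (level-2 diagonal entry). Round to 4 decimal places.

0.0932

T_{0}^{(0)} (trapezoid, 1 panel, h=2.1000): 0.101789
T_{1}^{(0)} (trapezoid, 2 panels, h=1.0500): 0.095457
T_{2}^{(0)} (trapezoid, 4 panels, h=0.5250): 0.093792
T_{1}^{(1)} = 0.095457 + (0.095457 − 0.101789)/3 = 0.093346
T_{2}^{(1)} = 0.093792 + (0.093792 − 0.095457)/3 = 0.093237
T_{2}^{(2)} = 0.093237 + (0.093237 − 0.093346)/15 = 0.093230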